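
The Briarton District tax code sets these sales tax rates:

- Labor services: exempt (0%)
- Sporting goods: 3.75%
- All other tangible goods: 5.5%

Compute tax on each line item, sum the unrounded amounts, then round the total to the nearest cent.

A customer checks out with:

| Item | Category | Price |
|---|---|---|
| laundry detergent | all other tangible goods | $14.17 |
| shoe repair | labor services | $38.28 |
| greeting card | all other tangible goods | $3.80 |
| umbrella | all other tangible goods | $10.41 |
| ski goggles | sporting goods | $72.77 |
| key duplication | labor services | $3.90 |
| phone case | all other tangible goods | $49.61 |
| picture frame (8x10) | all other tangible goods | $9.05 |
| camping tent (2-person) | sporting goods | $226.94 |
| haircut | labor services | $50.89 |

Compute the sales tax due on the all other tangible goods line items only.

$4.79

Laundry detergent $14.17: all other tangible goods → 5.5% → $0.77935
Greeting card $3.80: all other tangible goods → 5.5% → $0.209
Umbrella $10.41: all other tangible goods → 5.5% → $0.57255
Phone case $49.61: all other tangible goods → 5.5% → $2.72855
Picture frame (8x10) $9.05: all other tangible goods → 5.5% → $0.49775
Tax on all other tangible goods: unrounded sum = $4.7872 → $4.79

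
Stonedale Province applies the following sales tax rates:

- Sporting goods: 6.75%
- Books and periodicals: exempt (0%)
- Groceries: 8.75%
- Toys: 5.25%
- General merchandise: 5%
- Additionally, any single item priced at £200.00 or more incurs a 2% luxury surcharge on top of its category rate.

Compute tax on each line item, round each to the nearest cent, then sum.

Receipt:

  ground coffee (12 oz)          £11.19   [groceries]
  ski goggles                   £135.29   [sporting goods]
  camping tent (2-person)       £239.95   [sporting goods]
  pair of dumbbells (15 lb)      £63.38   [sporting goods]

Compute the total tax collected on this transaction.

£35.39

Ground coffee (12 oz) £11.19: groceries → 8.75% → £0.98
Ski goggles £135.29: sporting goods → 6.75% → £9.13
Camping tent (2-person) £239.95: sporting goods → 6.75% + 2% surcharge = 8.75% → £21.00
Pair of dumbbells (15 lb) £63.38: sporting goods → 6.75% → £4.28
Total tax = £0.98 + £9.13 + £21.00 + £4.28 = £35.39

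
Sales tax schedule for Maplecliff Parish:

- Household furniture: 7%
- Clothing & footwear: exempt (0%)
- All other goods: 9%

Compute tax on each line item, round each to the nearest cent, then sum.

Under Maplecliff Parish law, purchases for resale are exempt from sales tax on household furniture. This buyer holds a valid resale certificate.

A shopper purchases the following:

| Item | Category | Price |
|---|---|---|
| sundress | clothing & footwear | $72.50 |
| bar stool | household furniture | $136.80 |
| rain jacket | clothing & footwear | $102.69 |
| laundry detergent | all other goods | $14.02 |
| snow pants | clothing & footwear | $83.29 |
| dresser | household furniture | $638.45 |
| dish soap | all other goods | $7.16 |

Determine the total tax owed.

Sundress $72.50: clothing & footwear → 0% → $0.00
Bar stool $136.80: household furniture, buyer-exempt → 0% → $0.00
Rain jacket $102.69: clothing & footwear → 0% → $0.00
Laundry detergent $14.02: all other goods → 9% → $1.26
Snow pants $83.29: clothing & footwear → 0% → $0.00
Dresser $638.45: household furniture, buyer-exempt → 0% → $0.00
Dish soap $7.16: all other goods → 9% → $0.64
Total tax = $1.26 + $0.64 = $1.90

$1.90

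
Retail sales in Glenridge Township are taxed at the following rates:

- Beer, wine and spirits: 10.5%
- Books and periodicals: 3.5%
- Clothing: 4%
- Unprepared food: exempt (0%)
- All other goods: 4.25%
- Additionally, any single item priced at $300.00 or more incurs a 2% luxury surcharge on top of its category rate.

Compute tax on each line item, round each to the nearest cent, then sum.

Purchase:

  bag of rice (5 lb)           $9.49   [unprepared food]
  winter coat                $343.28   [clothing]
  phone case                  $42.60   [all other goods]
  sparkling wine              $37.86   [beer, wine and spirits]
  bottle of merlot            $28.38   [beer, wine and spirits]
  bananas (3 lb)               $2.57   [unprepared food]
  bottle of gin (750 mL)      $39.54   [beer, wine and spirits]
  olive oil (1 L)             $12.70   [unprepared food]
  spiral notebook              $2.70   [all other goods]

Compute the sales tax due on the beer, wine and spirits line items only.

Sparkling wine $37.86: beer, wine and spirits → 10.5% → $3.98
Bottle of merlot $28.38: beer, wine and spirits → 10.5% → $2.98
Bottle of gin (750 mL) $39.54: beer, wine and spirits → 10.5% → $4.15
Tax on beer, wine and spirits = $3.98 + $2.98 + $4.15 = $11.11

$11.11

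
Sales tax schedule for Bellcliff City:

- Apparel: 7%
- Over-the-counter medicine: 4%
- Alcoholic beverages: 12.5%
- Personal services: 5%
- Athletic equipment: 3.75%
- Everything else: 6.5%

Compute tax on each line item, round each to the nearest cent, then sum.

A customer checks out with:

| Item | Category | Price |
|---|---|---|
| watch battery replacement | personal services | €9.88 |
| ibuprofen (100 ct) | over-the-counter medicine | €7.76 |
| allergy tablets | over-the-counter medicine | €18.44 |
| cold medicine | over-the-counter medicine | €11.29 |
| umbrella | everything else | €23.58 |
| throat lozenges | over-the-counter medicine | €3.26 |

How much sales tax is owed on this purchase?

€3.65

Watch battery replacement €9.88: personal services → 5% → €0.49
Ibuprofen (100 ct) €7.76: over-the-counter medicine → 4% → €0.31
Allergy tablets €18.44: over-the-counter medicine → 4% → €0.74
Cold medicine €11.29: over-the-counter medicine → 4% → €0.45
Umbrella €23.58: everything else → 6.5% → €1.53
Throat lozenges €3.26: over-the-counter medicine → 4% → €0.13
Total tax = €0.49 + €0.31 + €0.74 + €0.45 + €1.53 + €0.13 = €3.65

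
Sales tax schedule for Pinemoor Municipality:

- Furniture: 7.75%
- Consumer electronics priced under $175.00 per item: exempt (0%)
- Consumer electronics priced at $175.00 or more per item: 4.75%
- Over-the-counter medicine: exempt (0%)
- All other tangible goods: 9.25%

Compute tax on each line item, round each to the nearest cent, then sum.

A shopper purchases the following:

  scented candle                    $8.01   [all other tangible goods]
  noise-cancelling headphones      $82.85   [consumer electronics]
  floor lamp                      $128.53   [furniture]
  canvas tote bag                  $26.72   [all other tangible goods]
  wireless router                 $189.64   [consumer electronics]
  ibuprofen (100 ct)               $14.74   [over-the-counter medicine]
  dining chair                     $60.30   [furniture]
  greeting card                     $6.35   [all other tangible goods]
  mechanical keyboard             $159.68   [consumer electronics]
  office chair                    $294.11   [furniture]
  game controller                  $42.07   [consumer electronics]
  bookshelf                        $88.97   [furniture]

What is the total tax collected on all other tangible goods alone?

$3.80

Scented candle $8.01: all other tangible goods → 9.25% → $0.74
Canvas tote bag $26.72: all other tangible goods → 9.25% → $2.47
Greeting card $6.35: all other tangible goods → 9.25% → $0.59
Tax on all other tangible goods = $0.74 + $2.47 + $0.59 = $3.80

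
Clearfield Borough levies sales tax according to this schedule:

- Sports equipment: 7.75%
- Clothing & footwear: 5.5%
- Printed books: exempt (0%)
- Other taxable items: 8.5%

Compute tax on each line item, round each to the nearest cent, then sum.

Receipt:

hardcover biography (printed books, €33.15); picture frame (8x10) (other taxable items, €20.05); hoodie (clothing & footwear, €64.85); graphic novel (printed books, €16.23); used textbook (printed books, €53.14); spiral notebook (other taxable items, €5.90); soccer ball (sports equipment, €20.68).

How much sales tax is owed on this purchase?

€7.37

Hardcover biography €33.15: printed books → 0% → €0.00
Picture frame (8x10) €20.05: other taxable items → 8.5% → €1.70
Hoodie €64.85: clothing & footwear → 5.5% → €3.57
Graphic novel €16.23: printed books → 0% → €0.00
Used textbook €53.14: printed books → 0% → €0.00
Spiral notebook €5.90: other taxable items → 8.5% → €0.50
Soccer ball €20.68: sports equipment → 7.75% → €1.60
Total tax = €1.70 + €3.57 + €0.50 + €1.60 = €7.37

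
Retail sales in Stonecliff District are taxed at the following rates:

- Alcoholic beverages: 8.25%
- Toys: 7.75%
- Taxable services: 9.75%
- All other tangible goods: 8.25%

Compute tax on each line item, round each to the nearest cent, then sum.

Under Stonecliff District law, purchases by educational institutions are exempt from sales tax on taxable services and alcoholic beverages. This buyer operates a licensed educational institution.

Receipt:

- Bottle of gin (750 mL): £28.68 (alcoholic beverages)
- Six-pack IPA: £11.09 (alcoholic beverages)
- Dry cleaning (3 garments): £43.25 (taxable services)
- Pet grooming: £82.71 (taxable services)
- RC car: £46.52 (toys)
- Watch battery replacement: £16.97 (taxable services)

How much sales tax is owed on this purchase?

Bottle of gin (750 mL) £28.68: alcoholic beverages, buyer-exempt → 0% → £0.00
Six-pack IPA £11.09: alcoholic beverages, buyer-exempt → 0% → £0.00
Dry cleaning (3 garments) £43.25: taxable services, buyer-exempt → 0% → £0.00
Pet grooming £82.71: taxable services, buyer-exempt → 0% → £0.00
RC car £46.52: toys → 7.75% → £3.61
Watch battery replacement £16.97: taxable services, buyer-exempt → 0% → £0.00
Total tax = £3.61

£3.61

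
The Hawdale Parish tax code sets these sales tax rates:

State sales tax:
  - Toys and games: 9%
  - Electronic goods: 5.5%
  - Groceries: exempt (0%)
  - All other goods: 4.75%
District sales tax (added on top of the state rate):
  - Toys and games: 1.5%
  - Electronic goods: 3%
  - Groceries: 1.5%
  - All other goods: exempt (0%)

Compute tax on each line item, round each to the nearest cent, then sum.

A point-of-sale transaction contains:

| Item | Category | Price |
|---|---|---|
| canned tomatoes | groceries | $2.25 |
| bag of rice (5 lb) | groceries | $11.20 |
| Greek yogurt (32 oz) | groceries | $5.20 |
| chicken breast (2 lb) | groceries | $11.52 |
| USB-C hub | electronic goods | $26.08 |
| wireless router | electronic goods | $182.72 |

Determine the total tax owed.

$18.20

Canned tomatoes $2.25: groceries → 0% + 1.5% district = 1.5% → $0.03
Bag of rice (5 lb) $11.20: groceries → 0% + 1.5% district = 1.5% → $0.17
Greek yogurt (32 oz) $5.20: groceries → 0% + 1.5% district = 1.5% → $0.08
Chicken breast (2 lb) $11.52: groceries → 0% + 1.5% district = 1.5% → $0.17
USB-C hub $26.08: electronic goods → 5.5% + 3% district = 8.5% → $2.22
Wireless router $182.72: electronic goods → 5.5% + 3% district = 8.5% → $15.53
Total tax = $0.03 + $0.17 + $0.08 + $0.17 + $2.22 + $15.53 = $18.20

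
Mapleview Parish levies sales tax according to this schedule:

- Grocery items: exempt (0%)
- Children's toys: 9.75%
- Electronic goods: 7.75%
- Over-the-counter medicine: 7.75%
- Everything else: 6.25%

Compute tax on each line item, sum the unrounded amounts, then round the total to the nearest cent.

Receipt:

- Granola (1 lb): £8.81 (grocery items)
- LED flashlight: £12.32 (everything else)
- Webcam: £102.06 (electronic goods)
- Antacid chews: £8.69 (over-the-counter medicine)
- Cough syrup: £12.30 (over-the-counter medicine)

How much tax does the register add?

Granola (1 lb) £8.81: grocery items → 0% → £0.00
LED flashlight £12.32: everything else → 6.25% → £0.77
Webcam £102.06: electronic goods → 7.75% → £7.90965
Antacid chews £8.69: over-the-counter medicine → 7.75% → £0.673475
Cough syrup £12.30: over-the-counter medicine → 7.75% → £0.95325
Unrounded tax sum = £10.306375 → £10.31

£10.31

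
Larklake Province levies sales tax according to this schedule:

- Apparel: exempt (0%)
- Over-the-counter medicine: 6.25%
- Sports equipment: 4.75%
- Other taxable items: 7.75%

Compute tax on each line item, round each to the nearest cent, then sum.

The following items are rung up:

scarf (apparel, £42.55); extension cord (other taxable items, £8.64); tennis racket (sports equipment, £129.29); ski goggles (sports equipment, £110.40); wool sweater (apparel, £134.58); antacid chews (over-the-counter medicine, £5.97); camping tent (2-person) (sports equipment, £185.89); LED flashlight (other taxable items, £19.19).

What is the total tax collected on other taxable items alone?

Extension cord £8.64: other taxable items → 7.75% → £0.67
LED flashlight £19.19: other taxable items → 7.75% → £1.49
Tax on other taxable items = £0.67 + £1.49 = £2.16

£2.16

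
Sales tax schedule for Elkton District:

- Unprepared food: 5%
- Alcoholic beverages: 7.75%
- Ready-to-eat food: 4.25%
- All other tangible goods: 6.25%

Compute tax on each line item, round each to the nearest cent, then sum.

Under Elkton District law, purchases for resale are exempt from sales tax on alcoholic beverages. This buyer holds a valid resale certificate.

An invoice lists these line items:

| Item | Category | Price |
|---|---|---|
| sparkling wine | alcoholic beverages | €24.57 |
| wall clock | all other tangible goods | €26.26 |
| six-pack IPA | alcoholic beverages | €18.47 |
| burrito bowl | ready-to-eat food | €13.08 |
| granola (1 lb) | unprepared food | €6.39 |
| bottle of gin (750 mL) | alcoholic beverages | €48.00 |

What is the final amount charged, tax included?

Sparkling wine €24.57: alcoholic beverages, buyer-exempt → 0% → €0.00
Wall clock €26.26: all other tangible goods → 6.25% → €1.64
Six-pack IPA €18.47: alcoholic beverages, buyer-exempt → 0% → €0.00
Burrito bowl €13.08: ready-to-eat food → 4.25% → €0.56
Granola (1 lb) €6.39: unprepared food → 5% → €0.32
Bottle of gin (750 mL) €48.00: alcoholic beverages, buyer-exempt → 0% → €0.00
Subtotal = €136.77; tax = €2.52; total due = €139.29

€139.29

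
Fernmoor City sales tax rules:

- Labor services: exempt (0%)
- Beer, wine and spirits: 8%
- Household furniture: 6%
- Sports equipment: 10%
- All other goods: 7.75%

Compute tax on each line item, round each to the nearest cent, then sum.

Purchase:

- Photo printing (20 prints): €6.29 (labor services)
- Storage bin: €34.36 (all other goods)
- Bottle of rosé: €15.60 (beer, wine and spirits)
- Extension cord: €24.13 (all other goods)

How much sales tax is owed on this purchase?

Photo printing (20 prints) €6.29: labor services → 0% → €0.00
Storage bin €34.36: all other goods → 7.75% → €2.66
Bottle of rosé €15.60: beer, wine and spirits → 8% → €1.25
Extension cord €24.13: all other goods → 7.75% → €1.87
Total tax = €2.66 + €1.25 + €1.87 = €5.78

€5.78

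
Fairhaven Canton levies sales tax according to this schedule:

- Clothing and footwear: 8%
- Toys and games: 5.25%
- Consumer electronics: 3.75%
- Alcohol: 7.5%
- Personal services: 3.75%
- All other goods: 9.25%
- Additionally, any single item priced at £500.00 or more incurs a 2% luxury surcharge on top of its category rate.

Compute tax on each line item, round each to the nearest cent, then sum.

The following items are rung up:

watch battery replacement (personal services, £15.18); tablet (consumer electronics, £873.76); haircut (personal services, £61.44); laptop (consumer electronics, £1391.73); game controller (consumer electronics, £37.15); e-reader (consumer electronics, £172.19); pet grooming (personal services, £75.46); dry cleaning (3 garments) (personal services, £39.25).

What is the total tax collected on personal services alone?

Watch battery replacement £15.18: personal services → 3.75% → £0.57
Haircut £61.44: personal services → 3.75% → £2.30
Pet grooming £75.46: personal services → 3.75% → £2.83
Dry cleaning (3 garments) £39.25: personal services → 3.75% → £1.47
Tax on personal services = £0.57 + £2.30 + £2.83 + £1.47 = £7.17

£7.17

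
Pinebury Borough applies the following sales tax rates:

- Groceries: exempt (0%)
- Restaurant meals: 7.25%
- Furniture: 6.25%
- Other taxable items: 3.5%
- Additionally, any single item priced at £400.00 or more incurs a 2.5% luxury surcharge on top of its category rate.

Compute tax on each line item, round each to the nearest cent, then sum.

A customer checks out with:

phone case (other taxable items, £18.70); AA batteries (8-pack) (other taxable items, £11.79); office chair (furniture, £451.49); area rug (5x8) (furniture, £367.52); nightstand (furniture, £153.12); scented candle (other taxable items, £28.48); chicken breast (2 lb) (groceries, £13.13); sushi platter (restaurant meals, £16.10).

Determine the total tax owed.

Phone case £18.70: other taxable items → 3.5% → £0.65
AA batteries (8-pack) £11.79: other taxable items → 3.5% → £0.41
Office chair £451.49: furniture → 6.25% + 2.5% surcharge = 8.75% → £39.51
Area rug (5x8) £367.52: furniture → 6.25% → £22.97
Nightstand £153.12: furniture → 6.25% → £9.57
Scented candle £28.48: other taxable items → 3.5% → £1.00
Chicken breast (2 lb) £13.13: groceries → 0% → £0.00
Sushi platter £16.10: restaurant meals → 7.25% → £1.17
Total tax = £0.65 + £0.41 + £39.51 + £22.97 + £9.57 + £1.00 + £1.17 = £75.28

£75.28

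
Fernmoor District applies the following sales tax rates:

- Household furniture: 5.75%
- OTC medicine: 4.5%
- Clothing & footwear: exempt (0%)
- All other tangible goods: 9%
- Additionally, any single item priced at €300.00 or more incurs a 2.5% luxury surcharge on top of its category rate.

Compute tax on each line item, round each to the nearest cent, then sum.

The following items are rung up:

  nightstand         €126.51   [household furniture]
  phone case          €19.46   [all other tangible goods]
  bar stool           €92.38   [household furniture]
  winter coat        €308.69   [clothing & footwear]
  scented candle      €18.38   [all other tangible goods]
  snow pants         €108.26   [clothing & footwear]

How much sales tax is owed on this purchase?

€23.70

Nightstand €126.51: household furniture → 5.75% → €7.27
Phone case €19.46: all other tangible goods → 9% → €1.75
Bar stool €92.38: household furniture → 5.75% → €5.31
Winter coat €308.69: clothing & footwear → 0% + 2.5% surcharge = 2.5% → €7.72
Scented candle €18.38: all other tangible goods → 9% → €1.65
Snow pants €108.26: clothing & footwear → 0% → €0.00
Total tax = €7.27 + €1.75 + €5.31 + €7.72 + €1.65 = €23.70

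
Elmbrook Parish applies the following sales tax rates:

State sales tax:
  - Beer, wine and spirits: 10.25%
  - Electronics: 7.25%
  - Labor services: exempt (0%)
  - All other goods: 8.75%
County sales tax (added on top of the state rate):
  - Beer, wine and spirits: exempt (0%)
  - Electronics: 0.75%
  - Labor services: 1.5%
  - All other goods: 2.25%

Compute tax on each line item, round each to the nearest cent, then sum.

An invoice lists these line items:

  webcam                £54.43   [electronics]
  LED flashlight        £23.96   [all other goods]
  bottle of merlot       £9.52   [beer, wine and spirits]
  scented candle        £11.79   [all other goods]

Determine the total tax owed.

Webcam £54.43: electronics → 7.25% + 0.75% county = 8% → £4.35
LED flashlight £23.96: all other goods → 8.75% + 2.25% county = 11% → £2.64
Bottle of merlot £9.52: beer, wine and spirits → 10.25% + 0% county = 10.25% → £0.98
Scented candle £11.79: all other goods → 8.75% + 2.25% county = 11% → £1.30
Total tax = £4.35 + £2.64 + £0.98 + £1.30 = £9.27

£9.27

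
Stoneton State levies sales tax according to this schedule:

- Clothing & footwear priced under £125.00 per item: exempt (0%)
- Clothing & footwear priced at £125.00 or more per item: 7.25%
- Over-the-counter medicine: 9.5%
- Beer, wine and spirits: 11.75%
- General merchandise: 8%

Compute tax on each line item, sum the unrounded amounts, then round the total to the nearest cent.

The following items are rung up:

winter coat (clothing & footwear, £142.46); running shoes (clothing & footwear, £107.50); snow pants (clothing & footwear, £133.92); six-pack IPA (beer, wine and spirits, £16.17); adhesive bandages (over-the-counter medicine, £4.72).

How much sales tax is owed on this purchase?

Winter coat £142.46: clothing & footwear, £125.00 or more → 7.25% → £10.32835
Running shoes £107.50: clothing & footwear, under £125.00 → 0% → £0.00
Snow pants £133.92: clothing & footwear, £125.00 or more → 7.25% → £9.7092
Six-pack IPA £16.17: beer, wine and spirits → 11.75% → £1.899975
Adhesive bandages £4.72: over-the-counter medicine → 9.5% → £0.4484
Unrounded tax sum = £22.385925 → £22.39

£22.39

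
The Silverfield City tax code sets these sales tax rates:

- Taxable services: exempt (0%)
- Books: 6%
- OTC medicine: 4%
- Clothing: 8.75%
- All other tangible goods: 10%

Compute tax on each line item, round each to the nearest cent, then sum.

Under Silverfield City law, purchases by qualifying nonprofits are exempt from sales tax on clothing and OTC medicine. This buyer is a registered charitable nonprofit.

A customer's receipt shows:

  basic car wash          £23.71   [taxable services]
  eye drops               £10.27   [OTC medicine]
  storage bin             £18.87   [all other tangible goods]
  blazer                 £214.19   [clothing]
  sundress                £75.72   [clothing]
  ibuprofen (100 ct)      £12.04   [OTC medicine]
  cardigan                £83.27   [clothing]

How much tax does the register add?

Basic car wash £23.71: taxable services → 0% → £0.00
Eye drops £10.27: OTC medicine, buyer-exempt → 0% → £0.00
Storage bin £18.87: all other tangible goods → 10% → £1.89
Blazer £214.19: clothing, buyer-exempt → 0% → £0.00
Sundress £75.72: clothing, buyer-exempt → 0% → £0.00
Ibuprofen (100 ct) £12.04: OTC medicine, buyer-exempt → 0% → £0.00
Cardigan £83.27: clothing, buyer-exempt → 0% → £0.00
Total tax = £1.89

£1.89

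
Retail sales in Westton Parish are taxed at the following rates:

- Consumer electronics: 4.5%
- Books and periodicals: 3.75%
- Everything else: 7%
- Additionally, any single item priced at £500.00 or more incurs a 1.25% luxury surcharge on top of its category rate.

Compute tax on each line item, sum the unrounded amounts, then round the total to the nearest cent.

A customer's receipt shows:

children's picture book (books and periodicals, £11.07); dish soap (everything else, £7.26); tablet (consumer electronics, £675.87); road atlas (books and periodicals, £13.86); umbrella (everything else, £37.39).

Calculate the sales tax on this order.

£42.92

Children's picture book £11.07: books and periodicals → 3.75% → £0.415125
Dish soap £7.26: everything else → 7% → £0.5082
Tablet £675.87: consumer electronics → 4.5% + 1.25% surcharge = 5.75% → £38.862525
Road atlas £13.86: books and periodicals → 3.75% → £0.51975
Umbrella £37.39: everything else → 7% → £2.6173
Unrounded tax sum = £42.9229 → £42.92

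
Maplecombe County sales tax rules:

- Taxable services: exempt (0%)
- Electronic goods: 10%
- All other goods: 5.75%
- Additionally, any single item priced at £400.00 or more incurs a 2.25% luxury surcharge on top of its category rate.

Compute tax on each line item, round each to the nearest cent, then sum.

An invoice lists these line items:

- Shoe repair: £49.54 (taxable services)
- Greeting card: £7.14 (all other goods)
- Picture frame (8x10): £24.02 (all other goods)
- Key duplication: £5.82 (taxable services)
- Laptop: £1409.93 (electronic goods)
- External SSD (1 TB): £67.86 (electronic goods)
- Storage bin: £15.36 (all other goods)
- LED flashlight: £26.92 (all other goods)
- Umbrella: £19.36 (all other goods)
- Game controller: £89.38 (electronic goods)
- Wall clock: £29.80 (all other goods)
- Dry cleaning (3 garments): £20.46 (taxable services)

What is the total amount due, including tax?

£1961.08

Shoe repair £49.54: taxable services → 0% → £0.00
Greeting card £7.14: all other goods → 5.75% → £0.41
Picture frame (8x10) £24.02: all other goods → 5.75% → £1.38
Key duplication £5.82: taxable services → 0% → £0.00
Laptop £1409.93: electronic goods → 10% + 2.25% surcharge = 12.25% → £172.72
External SSD (1 TB) £67.86: electronic goods → 10% → £6.79
Storage bin £15.36: all other goods → 5.75% → £0.88
LED flashlight £26.92: all other goods → 5.75% → £1.55
Umbrella £19.36: all other goods → 5.75% → £1.11
Game controller £89.38: electronic goods → 10% → £8.94
Wall clock £29.80: all other goods → 5.75% → £1.71
Dry cleaning (3 garments) £20.46: taxable services → 0% → £0.00
Subtotal = £1765.59; tax = £195.49; total due = £1961.08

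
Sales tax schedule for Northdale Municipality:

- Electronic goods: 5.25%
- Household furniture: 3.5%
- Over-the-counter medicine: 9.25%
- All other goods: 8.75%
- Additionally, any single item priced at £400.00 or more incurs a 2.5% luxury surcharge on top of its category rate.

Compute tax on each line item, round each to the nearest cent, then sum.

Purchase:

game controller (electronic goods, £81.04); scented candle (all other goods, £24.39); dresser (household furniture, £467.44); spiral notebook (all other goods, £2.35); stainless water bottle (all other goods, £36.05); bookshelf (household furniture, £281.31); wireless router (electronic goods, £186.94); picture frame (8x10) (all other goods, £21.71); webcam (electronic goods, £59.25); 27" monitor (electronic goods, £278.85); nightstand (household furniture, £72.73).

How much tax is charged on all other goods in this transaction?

£7.39

Scented candle £24.39: all other goods → 8.75% → £2.13
Spiral notebook £2.35: all other goods → 8.75% → £0.21
Stainless water bottle £36.05: all other goods → 8.75% → £3.15
Picture frame (8x10) £21.71: all other goods → 8.75% → £1.90
Tax on all other goods = £2.13 + £0.21 + £3.15 + £1.90 = £7.39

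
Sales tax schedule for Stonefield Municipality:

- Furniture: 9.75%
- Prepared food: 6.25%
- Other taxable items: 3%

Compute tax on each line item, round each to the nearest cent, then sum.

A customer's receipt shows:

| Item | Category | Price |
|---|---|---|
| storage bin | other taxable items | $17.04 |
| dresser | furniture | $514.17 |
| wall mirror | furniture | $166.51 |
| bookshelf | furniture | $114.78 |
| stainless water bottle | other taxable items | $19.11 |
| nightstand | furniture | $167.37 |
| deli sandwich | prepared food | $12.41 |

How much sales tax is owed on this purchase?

$95.73

Storage bin $17.04: other taxable items → 3% → $0.51
Dresser $514.17: furniture → 9.75% → $50.13
Wall mirror $166.51: furniture → 9.75% → $16.23
Bookshelf $114.78: furniture → 9.75% → $11.19
Stainless water bottle $19.11: other taxable items → 3% → $0.57
Nightstand $167.37: furniture → 9.75% → $16.32
Deli sandwich $12.41: prepared food → 6.25% → $0.78
Total tax = $0.51 + $50.13 + $16.23 + $11.19 + $0.57 + $16.32 + $0.78 = $95.73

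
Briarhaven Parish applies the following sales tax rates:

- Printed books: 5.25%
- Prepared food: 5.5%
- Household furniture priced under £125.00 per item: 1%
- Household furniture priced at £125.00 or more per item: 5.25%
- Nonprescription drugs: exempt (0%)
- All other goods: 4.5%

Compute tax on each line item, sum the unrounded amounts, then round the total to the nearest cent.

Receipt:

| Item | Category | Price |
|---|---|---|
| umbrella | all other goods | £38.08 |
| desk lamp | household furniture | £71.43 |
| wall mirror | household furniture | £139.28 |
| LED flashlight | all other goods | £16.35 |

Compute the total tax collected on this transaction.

Umbrella £38.08: all other goods → 4.5% → £1.7136
Desk lamp £71.43: household furniture, under £125.00 → 1% → £0.7143
Wall mirror £139.28: household furniture, £125.00 or more → 5.25% → £7.3122
LED flashlight £16.35: all other goods → 4.5% → £0.73575
Unrounded tax sum = £10.47585 → £10.48

£10.48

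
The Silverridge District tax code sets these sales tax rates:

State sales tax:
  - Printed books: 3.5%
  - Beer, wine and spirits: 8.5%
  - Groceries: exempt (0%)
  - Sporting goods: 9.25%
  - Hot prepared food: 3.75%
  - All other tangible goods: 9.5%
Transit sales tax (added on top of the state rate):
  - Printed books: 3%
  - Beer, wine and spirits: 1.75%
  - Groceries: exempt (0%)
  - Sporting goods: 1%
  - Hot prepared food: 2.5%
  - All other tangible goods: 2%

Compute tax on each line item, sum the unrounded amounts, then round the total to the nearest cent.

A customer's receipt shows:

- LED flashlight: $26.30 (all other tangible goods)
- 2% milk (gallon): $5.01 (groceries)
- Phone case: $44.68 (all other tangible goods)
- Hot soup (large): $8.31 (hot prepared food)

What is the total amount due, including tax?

LED flashlight $26.30: all other tangible goods → 9.5% + 2% transit = 11.5% → $3.0245
2% milk (gallon) $5.01: groceries → 0% + 0% transit = 0% → $0.00
Phone case $44.68: all other tangible goods → 9.5% + 2% transit = 11.5% → $5.1382
Hot soup (large) $8.31: hot prepared food → 3.75% + 2.5% transit = 6.25% → $0.519375
Subtotal = $84.30; unrounded tax = $8.682075 → $8.68; total due = $92.98

$92.98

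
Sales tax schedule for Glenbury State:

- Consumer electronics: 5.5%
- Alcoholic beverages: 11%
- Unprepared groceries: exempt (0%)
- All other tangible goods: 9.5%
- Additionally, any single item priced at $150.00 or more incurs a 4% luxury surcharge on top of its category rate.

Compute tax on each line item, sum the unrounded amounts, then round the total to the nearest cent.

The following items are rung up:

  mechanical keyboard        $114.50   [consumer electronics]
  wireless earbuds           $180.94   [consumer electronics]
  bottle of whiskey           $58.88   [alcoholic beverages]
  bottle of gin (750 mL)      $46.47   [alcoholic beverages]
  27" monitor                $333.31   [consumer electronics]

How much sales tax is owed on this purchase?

Mechanical keyboard $114.50: consumer electronics → 5.5% → $6.2975
Wireless earbuds $180.94: consumer electronics → 5.5% + 4% surcharge = 9.5% → $17.1893
Bottle of whiskey $58.88: alcoholic beverages → 11% → $6.4768
Bottle of gin (750 mL) $46.47: alcoholic beverages → 11% → $5.1117
27" monitor $333.31: consumer electronics → 5.5% + 4% surcharge = 9.5% → $31.66445
Unrounded tax sum = $66.73975 → $66.74

$66.74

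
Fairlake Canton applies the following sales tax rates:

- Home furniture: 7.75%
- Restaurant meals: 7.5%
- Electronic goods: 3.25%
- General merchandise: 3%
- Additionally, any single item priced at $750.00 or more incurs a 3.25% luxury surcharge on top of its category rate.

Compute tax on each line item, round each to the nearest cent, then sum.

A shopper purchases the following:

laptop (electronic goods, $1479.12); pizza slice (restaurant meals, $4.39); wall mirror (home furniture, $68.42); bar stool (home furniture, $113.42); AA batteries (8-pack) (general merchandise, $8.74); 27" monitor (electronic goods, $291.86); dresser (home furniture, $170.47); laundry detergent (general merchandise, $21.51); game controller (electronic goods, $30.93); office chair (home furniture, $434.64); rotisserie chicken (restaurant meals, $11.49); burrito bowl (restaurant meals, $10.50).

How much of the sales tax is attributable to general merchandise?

$0.91

AA batteries (8-pack) $8.74: general merchandise → 3% → $0.26
Laundry detergent $21.51: general merchandise → 3% → $0.65
Tax on general merchandise = $0.26 + $0.65 = $0.91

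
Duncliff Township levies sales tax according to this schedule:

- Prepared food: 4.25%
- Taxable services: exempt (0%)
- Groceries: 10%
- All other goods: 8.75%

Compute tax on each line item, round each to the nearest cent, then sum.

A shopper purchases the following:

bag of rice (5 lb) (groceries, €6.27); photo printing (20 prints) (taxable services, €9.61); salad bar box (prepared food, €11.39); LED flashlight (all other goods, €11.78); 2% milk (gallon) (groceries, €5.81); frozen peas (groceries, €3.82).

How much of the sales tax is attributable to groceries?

Bag of rice (5 lb) €6.27: groceries → 10% → €0.63
2% milk (gallon) €5.81: groceries → 10% → €0.58
Frozen peas €3.82: groceries → 10% → €0.38
Tax on groceries = €0.63 + €0.58 + €0.38 = €1.59

€1.59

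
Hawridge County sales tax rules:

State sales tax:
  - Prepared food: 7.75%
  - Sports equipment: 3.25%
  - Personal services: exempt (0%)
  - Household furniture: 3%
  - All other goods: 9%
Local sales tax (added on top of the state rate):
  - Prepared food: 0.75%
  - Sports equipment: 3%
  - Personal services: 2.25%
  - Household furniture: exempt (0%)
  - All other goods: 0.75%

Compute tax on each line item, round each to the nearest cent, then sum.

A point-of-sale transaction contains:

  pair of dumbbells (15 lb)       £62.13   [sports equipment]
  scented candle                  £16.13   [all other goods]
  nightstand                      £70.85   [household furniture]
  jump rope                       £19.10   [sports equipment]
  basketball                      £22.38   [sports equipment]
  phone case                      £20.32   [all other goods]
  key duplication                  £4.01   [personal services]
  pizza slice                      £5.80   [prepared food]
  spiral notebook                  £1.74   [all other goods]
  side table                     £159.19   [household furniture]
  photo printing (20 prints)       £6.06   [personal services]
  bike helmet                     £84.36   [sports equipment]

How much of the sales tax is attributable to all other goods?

Scented candle £16.13: all other goods → 9% + 0.75% local = 9.75% → £1.57
Phone case £20.32: all other goods → 9% + 0.75% local = 9.75% → £1.98
Spiral notebook £1.74: all other goods → 9% + 0.75% local = 9.75% → £0.17
Tax on all other goods = £1.57 + £1.98 + £0.17 = £3.72

£3.72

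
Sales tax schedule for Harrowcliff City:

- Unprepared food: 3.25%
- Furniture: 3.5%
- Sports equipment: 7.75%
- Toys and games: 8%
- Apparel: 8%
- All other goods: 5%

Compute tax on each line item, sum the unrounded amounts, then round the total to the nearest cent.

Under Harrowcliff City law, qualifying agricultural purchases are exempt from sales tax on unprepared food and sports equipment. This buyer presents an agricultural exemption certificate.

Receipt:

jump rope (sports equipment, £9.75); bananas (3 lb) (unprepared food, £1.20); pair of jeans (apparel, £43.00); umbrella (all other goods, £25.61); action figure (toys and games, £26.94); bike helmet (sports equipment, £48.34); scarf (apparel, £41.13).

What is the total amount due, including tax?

£206.14

Jump rope £9.75: sports equipment, buyer-exempt → 0% → £0.00
Bananas (3 lb) £1.20: unprepared food, buyer-exempt → 0% → £0.00
Pair of jeans £43.00: apparel → 8% → £3.44
Umbrella £25.61: all other goods → 5% → £1.2805
Action figure £26.94: toys and games → 8% → £2.1552
Bike helmet £48.34: sports equipment, buyer-exempt → 0% → £0.00
Scarf £41.13: apparel → 8% → £3.2904
Subtotal = £195.97; unrounded tax = £10.1661 → £10.17; total due = £206.14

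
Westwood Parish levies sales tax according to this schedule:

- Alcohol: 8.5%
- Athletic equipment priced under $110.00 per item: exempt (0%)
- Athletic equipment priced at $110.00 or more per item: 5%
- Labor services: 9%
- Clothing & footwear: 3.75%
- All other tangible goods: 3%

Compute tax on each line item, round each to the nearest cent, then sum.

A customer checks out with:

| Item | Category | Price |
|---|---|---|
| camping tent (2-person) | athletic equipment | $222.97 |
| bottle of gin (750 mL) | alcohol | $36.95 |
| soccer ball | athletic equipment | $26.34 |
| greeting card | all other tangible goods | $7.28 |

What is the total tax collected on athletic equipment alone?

$11.15

Camping tent (2-person) $222.97: athletic equipment, $110.00 or more → 5% → $11.15
Soccer ball $26.34: athletic equipment, under $110.00 → 0% → $0.00
Tax on athletic equipment = $11.15 + $0.00 = $11.15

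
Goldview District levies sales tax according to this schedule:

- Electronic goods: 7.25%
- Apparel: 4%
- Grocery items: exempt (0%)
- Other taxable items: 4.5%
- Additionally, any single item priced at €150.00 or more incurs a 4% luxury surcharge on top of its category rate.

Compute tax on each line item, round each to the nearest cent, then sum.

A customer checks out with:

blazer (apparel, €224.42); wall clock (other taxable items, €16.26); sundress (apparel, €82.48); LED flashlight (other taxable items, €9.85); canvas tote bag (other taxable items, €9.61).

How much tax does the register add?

€22.85

Blazer €224.42: apparel → 4% + 4% surcharge = 8% → €17.95
Wall clock €16.26: other taxable items → 4.5% → €0.73
Sundress €82.48: apparel → 4% → €3.30
LED flashlight €9.85: other taxable items → 4.5% → €0.44
Canvas tote bag €9.61: other taxable items → 4.5% → €0.43
Total tax = €17.95 + €0.73 + €3.30 + €0.44 + €0.43 = €22.85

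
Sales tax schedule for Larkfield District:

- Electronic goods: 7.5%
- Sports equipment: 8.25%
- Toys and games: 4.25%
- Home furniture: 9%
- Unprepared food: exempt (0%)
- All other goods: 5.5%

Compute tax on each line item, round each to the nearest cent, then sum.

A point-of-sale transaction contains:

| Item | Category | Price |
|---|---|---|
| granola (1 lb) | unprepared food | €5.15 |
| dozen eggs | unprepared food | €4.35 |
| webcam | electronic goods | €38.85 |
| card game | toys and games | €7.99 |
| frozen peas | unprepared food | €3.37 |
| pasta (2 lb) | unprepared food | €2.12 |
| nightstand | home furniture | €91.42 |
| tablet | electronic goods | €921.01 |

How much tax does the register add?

€80.56

Granola (1 lb) €5.15: unprepared food → 0% → €0.00
Dozen eggs €4.35: unprepared food → 0% → €0.00
Webcam €38.85: electronic goods → 7.5% → €2.91
Card game €7.99: toys and games → 4.25% → €0.34
Frozen peas €3.37: unprepared food → 0% → €0.00
Pasta (2 lb) €2.12: unprepared food → 0% → €0.00
Nightstand €91.42: home furniture → 9% → €8.23
Tablet €921.01: electronic goods → 7.5% → €69.08
Total tax = €2.91 + €0.34 + €8.23 + €69.08 = €80.56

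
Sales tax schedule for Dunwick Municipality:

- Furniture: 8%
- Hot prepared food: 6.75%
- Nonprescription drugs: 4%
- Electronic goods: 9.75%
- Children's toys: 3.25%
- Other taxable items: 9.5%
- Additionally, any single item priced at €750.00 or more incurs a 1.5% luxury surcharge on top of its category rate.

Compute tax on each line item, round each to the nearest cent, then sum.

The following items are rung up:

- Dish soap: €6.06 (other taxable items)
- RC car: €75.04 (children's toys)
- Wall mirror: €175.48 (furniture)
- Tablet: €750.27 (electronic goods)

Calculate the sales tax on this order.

€101.47

Dish soap €6.06: other taxable items → 9.5% → €0.58
RC car €75.04: children's toys → 3.25% → €2.44
Wall mirror €175.48: furniture → 8% → €14.04
Tablet €750.27: electronic goods → 9.75% + 1.5% surcharge = 11.25% → €84.41
Total tax = €0.58 + €2.44 + €14.04 + €84.41 = €101.47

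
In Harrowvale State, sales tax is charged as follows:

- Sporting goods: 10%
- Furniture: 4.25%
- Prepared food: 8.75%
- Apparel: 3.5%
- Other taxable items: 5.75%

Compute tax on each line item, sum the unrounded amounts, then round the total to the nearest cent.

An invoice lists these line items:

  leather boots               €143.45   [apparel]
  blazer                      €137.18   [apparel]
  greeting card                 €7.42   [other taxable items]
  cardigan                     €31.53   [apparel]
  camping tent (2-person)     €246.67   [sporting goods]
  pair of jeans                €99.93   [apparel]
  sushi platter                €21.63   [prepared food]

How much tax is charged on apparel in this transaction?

€14.42

Leather boots €143.45: apparel → 3.5% → €5.02075
Blazer €137.18: apparel → 3.5% → €4.8013
Cardigan €31.53: apparel → 3.5% → €1.10355
Pair of jeans €99.93: apparel → 3.5% → €3.49755
Tax on apparel: unrounded sum = €14.42315 → €14.42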